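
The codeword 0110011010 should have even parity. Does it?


Number of 1s: 5

No, parity error (5 ones)


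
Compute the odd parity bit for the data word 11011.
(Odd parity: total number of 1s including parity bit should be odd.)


Number of 1s in data: 4
Parity bit: 1

1


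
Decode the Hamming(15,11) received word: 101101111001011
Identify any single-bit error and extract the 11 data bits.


Syndrome = 11: error at position 11

Data: 10111011011 (corrected bit 11)


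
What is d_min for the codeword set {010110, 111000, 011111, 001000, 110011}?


Comparing all pairs, minimum distance: 2
Can detect 1 errors, correct 0 errors

2


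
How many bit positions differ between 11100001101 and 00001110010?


XOR: 11101111111
Count of 1s: 10

10


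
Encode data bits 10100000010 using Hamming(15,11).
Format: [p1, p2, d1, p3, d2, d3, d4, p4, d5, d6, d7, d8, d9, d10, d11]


Parity bits: p1=1, p2=1, p3=0, p4=1

111001010000010


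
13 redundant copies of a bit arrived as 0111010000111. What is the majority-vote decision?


Ones: 7 out of 13
Threshold: 7

1 (7/13 voted 1)


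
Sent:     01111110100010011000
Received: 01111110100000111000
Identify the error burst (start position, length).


XOR: 00000000000010100000

Burst at position 12, length 3


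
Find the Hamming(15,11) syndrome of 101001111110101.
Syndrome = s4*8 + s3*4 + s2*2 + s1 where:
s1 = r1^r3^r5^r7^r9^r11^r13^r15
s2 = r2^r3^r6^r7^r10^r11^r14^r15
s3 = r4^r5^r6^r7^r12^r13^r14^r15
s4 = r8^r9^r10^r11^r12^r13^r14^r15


s1=1, s2=0, s3=0, s4=0

Syndrome = 1 (error at position 1)


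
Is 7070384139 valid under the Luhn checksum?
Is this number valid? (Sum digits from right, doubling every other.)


Luhn sum = 48
48 mod 10 = 8

Invalid (Luhn sum mod 10 = 8)


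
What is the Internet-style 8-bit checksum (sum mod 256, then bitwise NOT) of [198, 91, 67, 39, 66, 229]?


Sum = 690 mod 256 = 178
Complement = 77

77


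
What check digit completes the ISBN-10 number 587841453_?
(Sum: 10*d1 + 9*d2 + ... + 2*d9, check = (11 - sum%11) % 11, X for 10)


Weighted sum: 300
300 mod 11 = 3

Check digit: 8


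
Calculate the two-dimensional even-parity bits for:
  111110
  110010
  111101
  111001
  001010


Row parities: 11100
Column parities: 000010

Row P: 11100, Col P: 000010, Corner: 1


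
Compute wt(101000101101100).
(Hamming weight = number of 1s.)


Counting 1s in 101000101101100

7


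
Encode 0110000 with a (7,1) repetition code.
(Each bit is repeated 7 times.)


Each bit -> 7 copies

0000000111111111111110000000000000000000000000000


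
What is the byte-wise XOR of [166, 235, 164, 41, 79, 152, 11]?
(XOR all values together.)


XOR chain: 166 ^ 235 ^ 164 ^ 41 ^ 79 ^ 152 ^ 11 = 28

28


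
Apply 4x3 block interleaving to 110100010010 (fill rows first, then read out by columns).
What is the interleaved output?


Matrix:
  110
  100
  010
  010
Read columns: 110010110000

110010110000


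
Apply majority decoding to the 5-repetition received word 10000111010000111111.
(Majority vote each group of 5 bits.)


Groups: 10000, 11101, 00001, 11111
Majority votes: 0101

0101


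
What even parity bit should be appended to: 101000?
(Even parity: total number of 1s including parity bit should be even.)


Number of 1s in data: 2
Parity bit: 0

0


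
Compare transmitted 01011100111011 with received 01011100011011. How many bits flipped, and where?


XOR: 00000000100000

1 error(s) at position(s): 8


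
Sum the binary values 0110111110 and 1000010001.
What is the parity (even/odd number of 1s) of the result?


0110111110 = 446
1000010001 = 529
Sum = 975 = 1111001111
1s count = 8

even parity (8 ones in 1111001111)


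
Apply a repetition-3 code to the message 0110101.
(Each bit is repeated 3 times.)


Each bit -> 3 copies

000111111000111000111


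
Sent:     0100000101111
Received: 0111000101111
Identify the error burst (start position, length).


XOR: 0011000000000

Burst at position 2, length 2


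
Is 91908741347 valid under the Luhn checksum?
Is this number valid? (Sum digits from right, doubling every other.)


Luhn sum = 57
57 mod 10 = 7

Invalid (Luhn sum mod 10 = 7)


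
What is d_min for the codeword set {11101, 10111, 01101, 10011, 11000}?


Comparing all pairs, minimum distance: 1
Can detect 0 errors, correct 0 errors

1


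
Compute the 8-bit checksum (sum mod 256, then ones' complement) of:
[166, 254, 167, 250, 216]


Sum = 1053 mod 256 = 29
Complement = 226

226


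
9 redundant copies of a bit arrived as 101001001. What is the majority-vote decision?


Ones: 4 out of 9
Threshold: 5

0 (4/9 voted 1)


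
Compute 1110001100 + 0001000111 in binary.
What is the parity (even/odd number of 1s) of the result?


1110001100 = 908
0001000111 = 71
Sum = 979 = 1111010011
1s count = 7

odd parity (7 ones in 1111010011)


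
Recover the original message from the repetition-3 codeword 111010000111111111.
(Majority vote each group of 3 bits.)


Groups: 111, 010, 000, 111, 111, 111
Majority votes: 100111

100111


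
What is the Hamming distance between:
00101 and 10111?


XOR: 10010
Count of 1s: 2

2


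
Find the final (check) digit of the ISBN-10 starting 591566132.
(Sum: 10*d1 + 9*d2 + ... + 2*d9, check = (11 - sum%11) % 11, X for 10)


Weighted sum: 257
257 mod 11 = 4

Check digit: 7


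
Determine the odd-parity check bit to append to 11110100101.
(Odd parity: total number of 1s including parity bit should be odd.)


Number of 1s in data: 7
Parity bit: 0

0


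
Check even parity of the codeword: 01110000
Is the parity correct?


Number of 1s: 3

No, parity error (3 ones)


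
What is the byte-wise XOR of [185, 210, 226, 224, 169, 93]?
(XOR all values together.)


XOR chain: 185 ^ 210 ^ 226 ^ 224 ^ 169 ^ 93 = 157

157


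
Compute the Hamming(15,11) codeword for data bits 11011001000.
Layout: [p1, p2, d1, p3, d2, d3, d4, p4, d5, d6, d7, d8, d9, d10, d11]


Parity bits: p1=0, p2=0, p3=1, p4=0

001110101001000


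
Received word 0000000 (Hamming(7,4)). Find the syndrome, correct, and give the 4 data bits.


Syndrome = 0: no error detected

Data: 0000 (no errors)


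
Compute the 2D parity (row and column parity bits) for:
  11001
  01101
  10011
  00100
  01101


Row parities: 11111
Column parities: 01110

Row P: 11111, Col P: 01110, Corner: 1


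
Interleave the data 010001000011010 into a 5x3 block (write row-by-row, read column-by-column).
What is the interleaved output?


Matrix:
  010
  001
  000
  011
  010
Read columns: 000001001101010

000001001101010


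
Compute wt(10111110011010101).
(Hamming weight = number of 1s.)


Counting 1s in 10111110011010101

11


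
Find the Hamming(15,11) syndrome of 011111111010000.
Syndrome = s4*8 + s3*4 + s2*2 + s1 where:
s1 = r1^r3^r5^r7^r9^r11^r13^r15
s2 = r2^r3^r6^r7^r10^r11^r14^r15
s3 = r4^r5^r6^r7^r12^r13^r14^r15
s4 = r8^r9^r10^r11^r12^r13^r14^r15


s1=1, s2=1, s3=0, s4=1

Syndrome = 11 (error at position 11)


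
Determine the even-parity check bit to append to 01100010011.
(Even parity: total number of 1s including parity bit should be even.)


Number of 1s in data: 5
Parity bit: 1

1


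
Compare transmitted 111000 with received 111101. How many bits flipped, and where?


XOR: 000101

2 error(s) at position(s): 3, 5


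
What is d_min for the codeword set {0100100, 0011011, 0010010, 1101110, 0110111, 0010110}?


Comparing all pairs, minimum distance: 1
Can detect 0 errors, correct 0 errors

1


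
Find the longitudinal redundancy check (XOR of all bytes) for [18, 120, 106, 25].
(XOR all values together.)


XOR chain: 18 ^ 120 ^ 106 ^ 25 = 25

25


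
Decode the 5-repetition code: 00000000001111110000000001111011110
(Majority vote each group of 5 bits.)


Groups: 00000, 00000, 11111, 10000, 00000, 11110, 11110
Majority votes: 0010011

0010011


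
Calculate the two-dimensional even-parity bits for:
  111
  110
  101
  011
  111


Row parities: 10001
Column parities: 000

Row P: 10001, Col P: 000, Corner: 0


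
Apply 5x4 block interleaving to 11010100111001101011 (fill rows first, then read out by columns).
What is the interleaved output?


Matrix:
  1101
  0100
  1110
  0110
  1011
Read columns: 10101111100011110001

10101111100011110001


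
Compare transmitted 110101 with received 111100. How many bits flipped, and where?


XOR: 001001

2 error(s) at position(s): 2, 5


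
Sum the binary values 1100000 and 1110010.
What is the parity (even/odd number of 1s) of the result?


1100000 = 96
1110010 = 114
Sum = 210 = 11010010
1s count = 4

even parity (4 ones in 11010010)


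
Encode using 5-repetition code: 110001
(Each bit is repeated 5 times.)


Each bit -> 5 copies

111111111100000000000000011111


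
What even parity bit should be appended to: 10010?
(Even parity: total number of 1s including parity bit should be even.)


Number of 1s in data: 2
Parity bit: 0

0


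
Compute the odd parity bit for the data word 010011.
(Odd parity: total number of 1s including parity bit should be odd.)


Number of 1s in data: 3
Parity bit: 0

0


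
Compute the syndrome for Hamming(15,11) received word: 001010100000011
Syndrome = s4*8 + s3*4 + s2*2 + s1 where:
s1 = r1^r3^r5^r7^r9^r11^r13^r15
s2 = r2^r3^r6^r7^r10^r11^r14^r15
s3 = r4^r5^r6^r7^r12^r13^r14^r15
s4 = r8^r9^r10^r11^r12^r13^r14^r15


s1=0, s2=0, s3=0, s4=0

Syndrome = 0 (no error)


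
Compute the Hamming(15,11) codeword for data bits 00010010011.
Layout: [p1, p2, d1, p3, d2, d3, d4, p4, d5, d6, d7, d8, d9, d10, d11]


Parity bits: p1=1, p2=0, p3=1, p4=1

100100110010011


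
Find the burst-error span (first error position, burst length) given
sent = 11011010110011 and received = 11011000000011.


XOR: 00000010110000

Burst at position 6, length 4


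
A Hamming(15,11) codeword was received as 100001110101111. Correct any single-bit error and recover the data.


Syndrome = 2: error at position 2

Data: 00110101111 (corrected bit 2)


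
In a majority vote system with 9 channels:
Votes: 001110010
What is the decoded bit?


Ones: 4 out of 9
Threshold: 5

0 (4/9 voted 1)


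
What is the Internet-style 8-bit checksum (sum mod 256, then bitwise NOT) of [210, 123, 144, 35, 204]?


Sum = 716 mod 256 = 204
Complement = 51

51


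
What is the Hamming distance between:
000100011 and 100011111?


XOR: 100111100
Count of 1s: 5

5


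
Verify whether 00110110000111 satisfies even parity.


Number of 1s: 7

No, parity error (7 ones)


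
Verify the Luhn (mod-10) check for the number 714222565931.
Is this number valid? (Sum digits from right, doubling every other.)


Luhn sum = 46
46 mod 10 = 6

Invalid (Luhn sum mod 10 = 6)


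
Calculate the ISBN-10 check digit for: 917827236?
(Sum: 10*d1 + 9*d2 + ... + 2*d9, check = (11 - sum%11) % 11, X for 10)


Weighted sum: 287
287 mod 11 = 1

Check digit: X


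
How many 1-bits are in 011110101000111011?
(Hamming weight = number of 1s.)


Counting 1s in 011110101000111011

11


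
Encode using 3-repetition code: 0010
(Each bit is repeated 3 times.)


Each bit -> 3 copies

000000111000


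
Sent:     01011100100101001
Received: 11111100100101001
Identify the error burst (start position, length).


XOR: 10100000000000000

Burst at position 0, length 3


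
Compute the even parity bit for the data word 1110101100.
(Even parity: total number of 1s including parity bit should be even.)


Number of 1s in data: 6
Parity bit: 0

0


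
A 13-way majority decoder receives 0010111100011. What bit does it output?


Ones: 7 out of 13
Threshold: 7

1 (7/13 voted 1)


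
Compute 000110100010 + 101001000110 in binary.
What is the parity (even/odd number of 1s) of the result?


000110100010 = 418
101001000110 = 2630
Sum = 3048 = 101111101000
1s count = 7

odd parity (7 ones in 101111101000)


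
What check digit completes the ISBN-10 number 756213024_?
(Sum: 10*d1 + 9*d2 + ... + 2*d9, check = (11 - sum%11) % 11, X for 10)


Weighted sum: 212
212 mod 11 = 3

Check digit: 8


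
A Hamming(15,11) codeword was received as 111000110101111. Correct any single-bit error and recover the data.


Syndrome = 5: error at position 5

Data: 11010101111 (corrected bit 5)


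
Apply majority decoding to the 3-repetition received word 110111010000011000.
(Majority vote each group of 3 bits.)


Groups: 110, 111, 010, 000, 011, 000
Majority votes: 110010

110010


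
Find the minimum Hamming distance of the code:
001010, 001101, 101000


Comparing all pairs, minimum distance: 2
Can detect 1 errors, correct 0 errors

2


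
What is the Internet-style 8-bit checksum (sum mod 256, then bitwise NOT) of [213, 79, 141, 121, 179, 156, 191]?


Sum = 1080 mod 256 = 56
Complement = 199

199


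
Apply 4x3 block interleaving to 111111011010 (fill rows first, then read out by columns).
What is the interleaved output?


Matrix:
  111
  111
  011
  010
Read columns: 110011111110

110011111110


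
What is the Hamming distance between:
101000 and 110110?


XOR: 011110
Count of 1s: 4

4


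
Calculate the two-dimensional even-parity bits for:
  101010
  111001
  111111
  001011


Row parities: 1001
Column parities: 100111

Row P: 1001, Col P: 100111, Corner: 0


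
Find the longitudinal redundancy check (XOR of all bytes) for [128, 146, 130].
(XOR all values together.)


XOR chain: 128 ^ 146 ^ 130 = 144

144


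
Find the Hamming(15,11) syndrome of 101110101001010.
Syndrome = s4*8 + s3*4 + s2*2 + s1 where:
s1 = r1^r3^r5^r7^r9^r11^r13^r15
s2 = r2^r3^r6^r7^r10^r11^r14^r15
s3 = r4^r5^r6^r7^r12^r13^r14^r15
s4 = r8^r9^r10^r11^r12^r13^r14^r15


s1=1, s2=1, s3=1, s4=1

Syndrome = 15 (error at position 15)


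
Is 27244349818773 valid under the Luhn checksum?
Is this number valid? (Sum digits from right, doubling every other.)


Luhn sum = 77
77 mod 10 = 7

Invalid (Luhn sum mod 10 = 7)


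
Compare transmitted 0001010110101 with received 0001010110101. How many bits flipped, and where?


XOR: 0000000000000

0 errors (received matches sent)


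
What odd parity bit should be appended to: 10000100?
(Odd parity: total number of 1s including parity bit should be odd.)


Number of 1s in data: 2
Parity bit: 1

1


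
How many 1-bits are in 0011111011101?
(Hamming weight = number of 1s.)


Counting 1s in 0011111011101

9


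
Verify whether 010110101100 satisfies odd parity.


Number of 1s: 6

No, parity error (6 ones)


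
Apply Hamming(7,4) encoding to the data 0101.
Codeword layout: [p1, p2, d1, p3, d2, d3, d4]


Parity bits: p1=0, p2=1, p3=0

0100101


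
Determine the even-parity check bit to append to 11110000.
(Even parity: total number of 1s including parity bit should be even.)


Number of 1s in data: 4
Parity bit: 0

0


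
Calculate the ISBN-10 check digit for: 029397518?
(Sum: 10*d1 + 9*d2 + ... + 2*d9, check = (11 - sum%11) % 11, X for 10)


Weighted sum: 239
239 mod 11 = 8

Check digit: 3


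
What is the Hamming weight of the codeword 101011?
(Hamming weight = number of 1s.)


Counting 1s in 101011

4


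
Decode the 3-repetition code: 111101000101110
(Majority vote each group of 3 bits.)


Groups: 111, 101, 000, 101, 110
Majority votes: 11011

11011


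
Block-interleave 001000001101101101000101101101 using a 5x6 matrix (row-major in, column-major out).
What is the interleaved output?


Matrix:
  001000
  001101
  101101
  000101
  101101
Read columns: 001010000011101011110000001111

001010000011101011110000001111


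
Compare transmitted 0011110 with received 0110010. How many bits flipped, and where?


XOR: 0101100

3 error(s) at position(s): 1, 3, 4


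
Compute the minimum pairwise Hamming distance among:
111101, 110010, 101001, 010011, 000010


Comparing all pairs, minimum distance: 2
Can detect 1 errors, correct 0 errors

2


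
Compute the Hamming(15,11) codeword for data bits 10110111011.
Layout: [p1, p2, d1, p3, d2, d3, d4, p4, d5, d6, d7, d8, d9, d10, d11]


Parity bits: p1=0, p2=1, p3=1, p4=1

011101110111011


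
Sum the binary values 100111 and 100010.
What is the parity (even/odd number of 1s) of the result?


100111 = 39
100010 = 34
Sum = 73 = 1001001
1s count = 3

odd parity (3 ones in 1001001)


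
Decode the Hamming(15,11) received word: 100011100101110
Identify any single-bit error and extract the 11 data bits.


Syndrome = 0: no error detected

Data: 01110101110 (no errors)


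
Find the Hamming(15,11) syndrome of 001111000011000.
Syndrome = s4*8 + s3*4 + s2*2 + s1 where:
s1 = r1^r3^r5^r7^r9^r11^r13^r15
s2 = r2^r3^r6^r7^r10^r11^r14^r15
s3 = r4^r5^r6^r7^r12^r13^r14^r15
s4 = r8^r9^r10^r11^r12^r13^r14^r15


s1=1, s2=1, s3=0, s4=0

Syndrome = 3 (error at position 3)


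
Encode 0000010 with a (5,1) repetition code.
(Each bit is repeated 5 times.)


Each bit -> 5 copies

00000000000000000000000001111100000


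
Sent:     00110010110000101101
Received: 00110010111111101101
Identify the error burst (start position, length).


XOR: 00000000001111000000

Burst at position 10, length 4


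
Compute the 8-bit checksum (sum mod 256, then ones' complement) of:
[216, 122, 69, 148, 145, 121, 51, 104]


Sum = 976 mod 256 = 208
Complement = 47

47


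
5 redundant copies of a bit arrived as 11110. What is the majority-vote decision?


Ones: 4 out of 5
Threshold: 3

1 (4/5 voted 1)


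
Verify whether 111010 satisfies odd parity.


Number of 1s: 4

No, parity error (4 ones)


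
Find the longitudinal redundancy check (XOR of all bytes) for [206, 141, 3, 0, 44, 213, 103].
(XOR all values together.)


XOR chain: 206 ^ 141 ^ 3 ^ 0 ^ 44 ^ 213 ^ 103 = 222

222


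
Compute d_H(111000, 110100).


XOR: 001100
Count of 1s: 2

2


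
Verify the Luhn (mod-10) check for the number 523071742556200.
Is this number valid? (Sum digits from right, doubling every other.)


Luhn sum = 49
49 mod 10 = 9

Invalid (Luhn sum mod 10 = 9)


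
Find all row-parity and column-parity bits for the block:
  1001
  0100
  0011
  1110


Row parities: 0101
Column parities: 0000

Row P: 0101, Col P: 0000, Corner: 0


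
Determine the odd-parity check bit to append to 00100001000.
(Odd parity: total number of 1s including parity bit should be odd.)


Number of 1s in data: 2
Parity bit: 1

1


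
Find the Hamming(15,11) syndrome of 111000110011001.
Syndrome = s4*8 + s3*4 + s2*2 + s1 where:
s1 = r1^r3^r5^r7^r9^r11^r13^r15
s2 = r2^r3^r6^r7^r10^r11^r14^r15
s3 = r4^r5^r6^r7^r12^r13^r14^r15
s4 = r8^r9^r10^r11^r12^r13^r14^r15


s1=1, s2=1, s3=1, s4=0

Syndrome = 7 (error at position 7)


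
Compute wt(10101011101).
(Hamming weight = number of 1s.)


Counting 1s in 10101011101

7


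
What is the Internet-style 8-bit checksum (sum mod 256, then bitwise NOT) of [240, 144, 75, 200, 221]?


Sum = 880 mod 256 = 112
Complement = 143

143


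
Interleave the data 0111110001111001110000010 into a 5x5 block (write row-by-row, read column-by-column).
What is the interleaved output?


Matrix:
  01111
  10001
  11100
  11100
  00010
Read columns: 0111010110101101000111000

0111010110101101000111000


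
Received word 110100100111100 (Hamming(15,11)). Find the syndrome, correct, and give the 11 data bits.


Syndrome = 0: no error detected

Data: 00010111100 (no errors)


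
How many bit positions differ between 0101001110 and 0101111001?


XOR: 0000110111
Count of 1s: 5

5


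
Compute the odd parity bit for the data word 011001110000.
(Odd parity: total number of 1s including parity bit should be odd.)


Number of 1s in data: 5
Parity bit: 0

0


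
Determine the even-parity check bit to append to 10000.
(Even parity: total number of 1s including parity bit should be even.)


Number of 1s in data: 1
Parity bit: 1

1


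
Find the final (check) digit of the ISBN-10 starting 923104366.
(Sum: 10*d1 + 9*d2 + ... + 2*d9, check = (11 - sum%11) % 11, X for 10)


Weighted sum: 201
201 mod 11 = 3

Check digit: 8


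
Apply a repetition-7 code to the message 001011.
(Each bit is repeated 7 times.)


Each bit -> 7 copies

000000000000001111111000000011111111111111


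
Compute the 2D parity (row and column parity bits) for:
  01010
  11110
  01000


Row parities: 001
Column parities: 11100

Row P: 001, Col P: 11100, Corner: 1


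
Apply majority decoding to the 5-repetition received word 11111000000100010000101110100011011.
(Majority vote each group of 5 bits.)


Groups: 11111, 00000, 01000, 10000, 10111, 01000, 11011
Majority votes: 1000101

1000101


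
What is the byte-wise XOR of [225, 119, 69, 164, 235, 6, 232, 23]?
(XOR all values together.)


XOR chain: 225 ^ 119 ^ 69 ^ 164 ^ 235 ^ 6 ^ 232 ^ 23 = 101

101


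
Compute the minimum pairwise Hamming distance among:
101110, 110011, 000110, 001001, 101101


Comparing all pairs, minimum distance: 2
Can detect 1 errors, correct 0 errors

2


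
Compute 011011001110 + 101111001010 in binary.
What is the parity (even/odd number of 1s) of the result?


011011001110 = 1742
101111001010 = 3018
Sum = 4760 = 1001010011000
1s count = 5

odd parity (5 ones in 1001010011000)


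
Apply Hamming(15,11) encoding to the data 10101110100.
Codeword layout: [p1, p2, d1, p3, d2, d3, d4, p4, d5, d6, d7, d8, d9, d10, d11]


Parity bits: p1=0, p2=0, p3=0, p4=0

001001001110100


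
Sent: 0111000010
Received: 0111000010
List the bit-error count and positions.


XOR: 0000000000

0 errors (received matches sent)


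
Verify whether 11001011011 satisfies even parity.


Number of 1s: 7

No, parity error (7 ones)


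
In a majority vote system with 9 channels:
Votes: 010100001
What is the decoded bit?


Ones: 3 out of 9
Threshold: 5

0 (3/9 voted 1)


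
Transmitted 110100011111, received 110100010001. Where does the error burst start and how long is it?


XOR: 000000001110

Burst at position 8, length 3


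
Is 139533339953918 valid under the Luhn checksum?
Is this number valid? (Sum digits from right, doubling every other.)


Luhn sum = 83
83 mod 10 = 3

Invalid (Luhn sum mod 10 = 3)


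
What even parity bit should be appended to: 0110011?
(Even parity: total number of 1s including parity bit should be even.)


Number of 1s in data: 4
Parity bit: 0

0


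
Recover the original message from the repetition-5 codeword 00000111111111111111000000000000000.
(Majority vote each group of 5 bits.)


Groups: 00000, 11111, 11111, 11111, 00000, 00000, 00000
Majority votes: 0111000

0111000


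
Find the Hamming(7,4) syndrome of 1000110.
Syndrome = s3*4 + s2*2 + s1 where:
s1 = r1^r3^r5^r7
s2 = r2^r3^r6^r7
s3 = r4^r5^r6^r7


s1=0, s2=1, s3=0

Syndrome = 2 (error at position 2)


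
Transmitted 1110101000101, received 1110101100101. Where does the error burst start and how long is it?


XOR: 0000000100000

Burst at position 7, length 1


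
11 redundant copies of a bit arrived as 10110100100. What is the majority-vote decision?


Ones: 5 out of 11
Threshold: 6

0 (5/11 voted 1)


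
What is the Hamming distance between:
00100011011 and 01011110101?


XOR: 01111101110
Count of 1s: 8

8


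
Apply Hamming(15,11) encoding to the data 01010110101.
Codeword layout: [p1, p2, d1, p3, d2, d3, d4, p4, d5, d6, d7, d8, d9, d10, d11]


Parity bits: p1=1, p2=0, p3=0, p4=0

100010100110101


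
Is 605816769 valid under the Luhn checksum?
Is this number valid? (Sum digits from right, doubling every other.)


Luhn sum = 41
41 mod 10 = 1

Invalid (Luhn sum mod 10 = 1)


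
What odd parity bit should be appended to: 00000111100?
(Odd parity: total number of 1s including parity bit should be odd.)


Number of 1s in data: 4
Parity bit: 1

1


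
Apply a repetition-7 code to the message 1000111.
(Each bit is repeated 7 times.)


Each bit -> 7 copies

1111111000000000000000000000111111111111111111111


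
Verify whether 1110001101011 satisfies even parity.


Number of 1s: 8

Yes, parity is correct (8 ones)


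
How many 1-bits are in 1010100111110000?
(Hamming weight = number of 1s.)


Counting 1s in 1010100111110000

8


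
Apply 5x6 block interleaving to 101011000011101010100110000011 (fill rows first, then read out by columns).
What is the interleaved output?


Matrix:
  101011
  000011
  101010
  100110
  000011
Read columns: 101100000010100000101111111001

101100000010100000101111111001


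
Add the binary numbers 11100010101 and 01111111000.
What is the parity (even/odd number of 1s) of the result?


11100010101 = 1813
01111111000 = 1016
Sum = 2829 = 101100001101
1s count = 6

even parity (6 ones in 101100001101)


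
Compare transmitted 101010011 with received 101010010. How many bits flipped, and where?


XOR: 000000001

1 error(s) at position(s): 8


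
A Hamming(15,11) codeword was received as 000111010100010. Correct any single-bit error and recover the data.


Syndrome = 11: error at position 11

Data: 01100110010 (corrected bit 11)


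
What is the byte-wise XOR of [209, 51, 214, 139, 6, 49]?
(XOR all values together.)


XOR chain: 209 ^ 51 ^ 214 ^ 139 ^ 6 ^ 49 = 136

136


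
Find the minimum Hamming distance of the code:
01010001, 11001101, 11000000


Comparing all pairs, minimum distance: 3
Can detect 2 errors, correct 1 errors

3


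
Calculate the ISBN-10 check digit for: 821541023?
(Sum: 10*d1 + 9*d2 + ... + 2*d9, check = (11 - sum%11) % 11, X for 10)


Weighted sum: 182
182 mod 11 = 6

Check digit: 5


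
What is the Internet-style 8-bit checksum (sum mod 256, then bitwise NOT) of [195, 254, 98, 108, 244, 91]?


Sum = 990 mod 256 = 222
Complement = 33

33


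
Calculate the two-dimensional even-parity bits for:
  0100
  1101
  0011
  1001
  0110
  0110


Row parities: 110000
Column parities: 0011

Row P: 110000, Col P: 0011, Corner: 0


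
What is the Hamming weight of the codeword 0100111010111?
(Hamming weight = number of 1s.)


Counting 1s in 0100111010111

8


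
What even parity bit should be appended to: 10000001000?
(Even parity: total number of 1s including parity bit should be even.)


Number of 1s in data: 2
Parity bit: 0

0


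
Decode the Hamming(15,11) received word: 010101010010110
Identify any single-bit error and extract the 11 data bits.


Syndrome = 0: no error detected

Data: 00100010110 (no errors)


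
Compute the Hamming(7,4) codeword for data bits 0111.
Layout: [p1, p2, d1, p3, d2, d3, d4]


Parity bits: p1=0, p2=0, p3=1

0001111


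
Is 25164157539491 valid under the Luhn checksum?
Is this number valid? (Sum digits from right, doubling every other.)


Luhn sum = 61
61 mod 10 = 1

Invalid (Luhn sum mod 10 = 1)


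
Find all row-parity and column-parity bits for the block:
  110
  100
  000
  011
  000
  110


Row parities: 010000
Column parities: 111

Row P: 010000, Col P: 111, Corner: 1


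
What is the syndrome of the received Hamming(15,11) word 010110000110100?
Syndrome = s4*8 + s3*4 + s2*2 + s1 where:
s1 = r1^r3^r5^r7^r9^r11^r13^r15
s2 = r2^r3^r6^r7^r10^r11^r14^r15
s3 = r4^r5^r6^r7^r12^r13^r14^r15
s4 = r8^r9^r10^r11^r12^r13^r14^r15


s1=1, s2=1, s3=1, s4=1

Syndrome = 15 (error at position 15)


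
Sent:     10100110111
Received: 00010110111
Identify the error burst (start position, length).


XOR: 10110000000

Burst at position 0, length 4


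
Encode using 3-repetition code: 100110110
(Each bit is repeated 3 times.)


Each bit -> 3 copies

111000000111111000111111000


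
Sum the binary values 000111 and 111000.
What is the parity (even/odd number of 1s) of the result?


000111 = 7
111000 = 56
Sum = 63 = 111111
1s count = 6

even parity (6 ones in 111111)


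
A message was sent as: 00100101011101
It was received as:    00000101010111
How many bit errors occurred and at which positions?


XOR: 00100000001010

3 error(s) at position(s): 2, 10, 12


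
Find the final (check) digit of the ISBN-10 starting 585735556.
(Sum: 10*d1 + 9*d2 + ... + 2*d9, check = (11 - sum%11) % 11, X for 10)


Weighted sum: 301
301 mod 11 = 4

Check digit: 7


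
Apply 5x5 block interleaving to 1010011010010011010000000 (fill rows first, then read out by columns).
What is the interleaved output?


Matrix:
  10100
  11010
  01001
  10100
  00000
Read columns: 1101001100100100100000100

1101001100100100100000100


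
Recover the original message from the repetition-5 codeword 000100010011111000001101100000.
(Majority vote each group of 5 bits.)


Groups: 00010, 00100, 11111, 00000, 11011, 00000
Majority votes: 001010

001010


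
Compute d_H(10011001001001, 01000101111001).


XOR: 11011100110000
Count of 1s: 7

7


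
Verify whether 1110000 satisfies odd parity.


Number of 1s: 3

Yes, parity is correct (3 ones)


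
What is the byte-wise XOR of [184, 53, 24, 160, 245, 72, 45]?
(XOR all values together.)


XOR chain: 184 ^ 53 ^ 24 ^ 160 ^ 245 ^ 72 ^ 45 = 165

165


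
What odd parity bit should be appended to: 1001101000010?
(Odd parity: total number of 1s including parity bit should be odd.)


Number of 1s in data: 5
Parity bit: 0

0


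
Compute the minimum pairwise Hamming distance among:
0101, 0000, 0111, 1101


Comparing all pairs, minimum distance: 1
Can detect 0 errors, correct 0 errors

1


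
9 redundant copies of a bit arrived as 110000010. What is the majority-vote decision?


Ones: 3 out of 9
Threshold: 5

0 (3/9 voted 1)


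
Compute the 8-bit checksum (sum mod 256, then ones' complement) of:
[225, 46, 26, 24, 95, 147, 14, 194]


Sum = 771 mod 256 = 3
Complement = 252

252


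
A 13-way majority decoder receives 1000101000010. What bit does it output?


Ones: 4 out of 13
Threshold: 7

0 (4/13 voted 1)


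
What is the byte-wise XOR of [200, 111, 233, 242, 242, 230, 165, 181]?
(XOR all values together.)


XOR chain: 200 ^ 111 ^ 233 ^ 242 ^ 242 ^ 230 ^ 165 ^ 181 = 184

184


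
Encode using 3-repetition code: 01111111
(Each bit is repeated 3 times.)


Each bit -> 3 copies

000111111111111111111111


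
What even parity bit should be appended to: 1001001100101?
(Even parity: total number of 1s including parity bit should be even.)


Number of 1s in data: 6
Parity bit: 0

0


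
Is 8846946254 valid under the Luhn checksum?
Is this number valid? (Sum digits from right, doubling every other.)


Luhn sum = 52
52 mod 10 = 2

Invalid (Luhn sum mod 10 = 2)


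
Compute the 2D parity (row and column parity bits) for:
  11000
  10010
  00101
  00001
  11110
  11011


Row parities: 000100
Column parities: 01011

Row P: 000100, Col P: 01011, Corner: 1


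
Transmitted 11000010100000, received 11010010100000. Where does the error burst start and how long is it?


XOR: 00010000000000

Burst at position 3, length 1


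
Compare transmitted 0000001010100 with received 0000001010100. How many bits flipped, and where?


XOR: 0000000000000

0 errors (received matches sent)


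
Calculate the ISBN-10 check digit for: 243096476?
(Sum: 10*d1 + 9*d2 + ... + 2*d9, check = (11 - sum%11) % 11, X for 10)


Weighted sum: 213
213 mod 11 = 4

Check digit: 7


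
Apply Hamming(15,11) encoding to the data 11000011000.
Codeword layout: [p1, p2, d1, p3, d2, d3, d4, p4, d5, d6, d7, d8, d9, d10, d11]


Parity bits: p1=1, p2=0, p3=0, p4=0

101010000011000


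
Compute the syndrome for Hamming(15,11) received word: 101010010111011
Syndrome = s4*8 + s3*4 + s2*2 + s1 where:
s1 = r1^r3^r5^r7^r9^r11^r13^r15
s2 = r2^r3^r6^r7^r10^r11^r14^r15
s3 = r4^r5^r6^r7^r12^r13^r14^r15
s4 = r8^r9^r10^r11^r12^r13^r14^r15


s1=1, s2=1, s3=0, s4=0

Syndrome = 3 (error at position 3)


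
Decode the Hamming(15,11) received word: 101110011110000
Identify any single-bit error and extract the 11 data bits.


Syndrome = 3: error at position 3

Data: 01001110000 (corrected bit 3)


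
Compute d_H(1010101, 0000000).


XOR: 1010101
Count of 1s: 4

4


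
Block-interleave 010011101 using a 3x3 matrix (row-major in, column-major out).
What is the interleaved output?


Matrix:
  010
  011
  101
Read columns: 001110011

001110011


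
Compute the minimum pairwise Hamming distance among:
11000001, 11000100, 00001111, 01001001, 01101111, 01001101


Comparing all pairs, minimum distance: 1
Can detect 0 errors, correct 0 errors

1


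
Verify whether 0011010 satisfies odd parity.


Number of 1s: 3

Yes, parity is correct (3 ones)


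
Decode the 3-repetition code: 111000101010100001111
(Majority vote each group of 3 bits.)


Groups: 111, 000, 101, 010, 100, 001, 111
Majority votes: 1010001

1010001


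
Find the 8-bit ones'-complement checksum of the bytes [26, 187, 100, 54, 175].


Sum = 542 mod 256 = 30
Complement = 225

225


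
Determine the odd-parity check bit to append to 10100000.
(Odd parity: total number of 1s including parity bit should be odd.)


Number of 1s in data: 2
Parity bit: 1

1


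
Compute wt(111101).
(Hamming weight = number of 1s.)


Counting 1s in 111101

5


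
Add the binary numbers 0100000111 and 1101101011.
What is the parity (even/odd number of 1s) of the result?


0100000111 = 263
1101101011 = 875
Sum = 1138 = 10001110010
1s count = 5

odd parity (5 ones in 10001110010)


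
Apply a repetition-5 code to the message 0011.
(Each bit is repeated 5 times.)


Each bit -> 5 copies

00000000001111111111


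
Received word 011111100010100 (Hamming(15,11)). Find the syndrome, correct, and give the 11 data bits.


Syndrome = 7: error at position 7

Data: 11100010100 (corrected bit 7)


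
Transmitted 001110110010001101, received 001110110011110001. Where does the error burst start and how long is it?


XOR: 000000000001111100

Burst at position 11, length 5


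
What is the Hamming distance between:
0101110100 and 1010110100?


XOR: 1111000000
Count of 1s: 4

4


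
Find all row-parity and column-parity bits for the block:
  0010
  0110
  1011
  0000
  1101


Row parities: 10101
Column parities: 0010

Row P: 10101, Col P: 0010, Corner: 1


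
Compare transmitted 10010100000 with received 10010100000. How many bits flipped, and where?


XOR: 00000000000

0 errors (received matches sent)


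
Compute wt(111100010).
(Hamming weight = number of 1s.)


Counting 1s in 111100010

5


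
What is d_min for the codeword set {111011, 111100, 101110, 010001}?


Comparing all pairs, minimum distance: 2
Can detect 1 errors, correct 0 errors

2


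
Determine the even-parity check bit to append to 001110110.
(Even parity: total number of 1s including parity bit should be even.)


Number of 1s in data: 5
Parity bit: 1

1


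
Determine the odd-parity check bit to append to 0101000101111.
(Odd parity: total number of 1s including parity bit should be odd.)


Number of 1s in data: 7
Parity bit: 0

0


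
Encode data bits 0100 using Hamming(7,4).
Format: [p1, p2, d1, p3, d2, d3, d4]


Parity bits: p1=1, p2=0, p3=1

1001100


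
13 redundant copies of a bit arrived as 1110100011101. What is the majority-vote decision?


Ones: 8 out of 13
Threshold: 7

1 (8/13 voted 1)


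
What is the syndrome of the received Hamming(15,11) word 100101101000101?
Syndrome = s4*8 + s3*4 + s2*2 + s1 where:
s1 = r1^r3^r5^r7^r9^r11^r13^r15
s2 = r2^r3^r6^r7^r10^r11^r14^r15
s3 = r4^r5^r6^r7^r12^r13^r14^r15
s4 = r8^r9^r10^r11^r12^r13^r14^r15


s1=1, s2=1, s3=1, s4=1

Syndrome = 15 (error at position 15)


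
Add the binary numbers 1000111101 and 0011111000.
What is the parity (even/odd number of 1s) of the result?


1000111101 = 573
0011111000 = 248
Sum = 821 = 1100110101
1s count = 6

even parity (6 ones in 1100110101)


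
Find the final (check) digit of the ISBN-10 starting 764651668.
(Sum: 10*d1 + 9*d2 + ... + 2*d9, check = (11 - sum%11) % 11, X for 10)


Weighted sum: 291
291 mod 11 = 5

Check digit: 6


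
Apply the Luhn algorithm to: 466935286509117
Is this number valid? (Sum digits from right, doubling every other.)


Luhn sum = 61
61 mod 10 = 1

Invalid (Luhn sum mod 10 = 1)


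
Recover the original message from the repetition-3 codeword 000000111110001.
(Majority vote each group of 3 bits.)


Groups: 000, 000, 111, 110, 001
Majority votes: 00110

00110


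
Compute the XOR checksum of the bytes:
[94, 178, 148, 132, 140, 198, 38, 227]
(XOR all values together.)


XOR chain: 94 ^ 178 ^ 148 ^ 132 ^ 140 ^ 198 ^ 38 ^ 227 = 115

115


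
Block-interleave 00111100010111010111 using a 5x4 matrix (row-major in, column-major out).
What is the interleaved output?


Matrix:
  0011
  1100
  0101
  1101
  0111
Read columns: 01010011111000110111

01010011111000110111


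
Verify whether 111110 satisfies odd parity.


Number of 1s: 5

Yes, parity is correct (5 ones)


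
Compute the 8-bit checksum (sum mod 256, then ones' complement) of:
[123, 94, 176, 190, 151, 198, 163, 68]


Sum = 1163 mod 256 = 139
Complement = 116

116


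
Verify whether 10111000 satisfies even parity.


Number of 1s: 4

Yes, parity is correct (4 ones)


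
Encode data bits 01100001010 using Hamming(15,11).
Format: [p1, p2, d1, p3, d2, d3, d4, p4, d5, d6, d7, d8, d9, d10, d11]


Parity bits: p1=1, p2=0, p3=0, p4=0

100011000001010


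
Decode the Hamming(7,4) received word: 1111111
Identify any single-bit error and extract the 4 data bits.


Syndrome = 0: no error detected

Data: 1111 (no errors)


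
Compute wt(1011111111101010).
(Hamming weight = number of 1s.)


Counting 1s in 1011111111101010

12


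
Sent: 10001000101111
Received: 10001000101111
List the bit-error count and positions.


XOR: 00000000000000

0 errors (received matches sent)


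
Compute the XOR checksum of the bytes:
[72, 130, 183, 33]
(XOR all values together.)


XOR chain: 72 ^ 130 ^ 183 ^ 33 = 92

92


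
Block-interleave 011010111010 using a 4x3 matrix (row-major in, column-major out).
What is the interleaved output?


Matrix:
  011
  010
  111
  010
Read columns: 001011111010

001011111010


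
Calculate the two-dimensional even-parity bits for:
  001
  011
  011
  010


Row parities: 1001
Column parities: 011

Row P: 1001, Col P: 011, Corner: 0


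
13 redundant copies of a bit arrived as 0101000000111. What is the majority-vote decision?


Ones: 5 out of 13
Threshold: 7

0 (5/13 voted 1)


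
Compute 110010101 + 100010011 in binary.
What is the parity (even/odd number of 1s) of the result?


110010101 = 405
100010011 = 275
Sum = 680 = 1010101000
1s count = 4

even parity (4 ones in 1010101000)


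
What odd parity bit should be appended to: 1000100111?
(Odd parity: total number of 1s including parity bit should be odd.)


Number of 1s in data: 5
Parity bit: 0

0


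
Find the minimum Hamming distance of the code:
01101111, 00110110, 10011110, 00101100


Comparing all pairs, minimum distance: 3
Can detect 2 errors, correct 1 errors

3


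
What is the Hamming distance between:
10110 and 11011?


XOR: 01101
Count of 1s: 3

3


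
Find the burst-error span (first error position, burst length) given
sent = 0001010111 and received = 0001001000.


XOR: 0000011111

Burst at position 5, length 5


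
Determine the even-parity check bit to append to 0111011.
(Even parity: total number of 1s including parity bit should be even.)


Number of 1s in data: 5
Parity bit: 1

1
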